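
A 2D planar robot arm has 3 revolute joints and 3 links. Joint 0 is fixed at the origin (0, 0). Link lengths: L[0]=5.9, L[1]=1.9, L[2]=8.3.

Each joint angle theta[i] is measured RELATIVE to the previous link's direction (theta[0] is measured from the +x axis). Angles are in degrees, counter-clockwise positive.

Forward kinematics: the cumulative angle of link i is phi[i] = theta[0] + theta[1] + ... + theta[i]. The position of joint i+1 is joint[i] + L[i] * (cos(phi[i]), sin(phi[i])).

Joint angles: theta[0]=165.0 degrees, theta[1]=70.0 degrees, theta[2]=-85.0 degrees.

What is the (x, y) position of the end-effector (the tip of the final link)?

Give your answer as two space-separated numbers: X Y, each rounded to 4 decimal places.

joint[0] = (0.0000, 0.0000)  (base)
link 0: phi[0] = 165 = 165 deg
  cos(165 deg) = -0.9659, sin(165 deg) = 0.2588
  joint[1] = (0.0000, 0.0000) + 5.9 * (-0.9659, 0.2588) = (0.0000 + -5.6990, 0.0000 + 1.5270) = (-5.6990, 1.5270)
link 1: phi[1] = 165 + 70 = 235 deg
  cos(235 deg) = -0.5736, sin(235 deg) = -0.8192
  joint[2] = (-5.6990, 1.5270) + 1.9 * (-0.5736, -0.8192) = (-5.6990 + -1.0898, 1.5270 + -1.5564) = (-6.7888, -0.0294)
link 2: phi[2] = 165 + 70 + -85 = 150 deg
  cos(150 deg) = -0.8660, sin(150 deg) = 0.5000
  joint[3] = (-6.7888, -0.0294) + 8.3 * (-0.8660, 0.5000) = (-6.7888 + -7.1880, -0.0294 + 4.1500) = (-13.9768, 4.1206)
End effector: (-13.9768, 4.1206)

Answer: -13.9768 4.1206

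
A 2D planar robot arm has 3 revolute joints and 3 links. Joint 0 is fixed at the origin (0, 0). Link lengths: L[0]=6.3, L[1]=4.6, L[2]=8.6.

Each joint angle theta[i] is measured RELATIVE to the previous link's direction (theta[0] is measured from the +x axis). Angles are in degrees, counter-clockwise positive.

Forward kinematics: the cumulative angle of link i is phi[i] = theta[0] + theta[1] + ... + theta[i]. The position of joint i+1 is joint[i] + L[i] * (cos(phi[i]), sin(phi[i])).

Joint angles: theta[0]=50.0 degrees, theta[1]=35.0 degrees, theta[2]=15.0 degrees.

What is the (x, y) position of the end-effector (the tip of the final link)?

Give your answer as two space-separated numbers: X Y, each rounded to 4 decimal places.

joint[0] = (0.0000, 0.0000)  (base)
link 0: phi[0] = 50 = 50 deg
  cos(50 deg) = 0.6428, sin(50 deg) = 0.7660
  joint[1] = (0.0000, 0.0000) + 6.3 * (0.6428, 0.7660) = (0.0000 + 4.0496, 0.0000 + 4.8261) = (4.0496, 4.8261)
link 1: phi[1] = 50 + 35 = 85 deg
  cos(85 deg) = 0.0872, sin(85 deg) = 0.9962
  joint[2] = (4.0496, 4.8261) + 4.6 * (0.0872, 0.9962) = (4.0496 + 0.4009, 4.8261 + 4.5825) = (4.4505, 9.4086)
link 2: phi[2] = 50 + 35 + 15 = 100 deg
  cos(100 deg) = -0.1736, sin(100 deg) = 0.9848
  joint[3] = (4.4505, 9.4086) + 8.6 * (-0.1736, 0.9848) = (4.4505 + -1.4934, 9.4086 + 8.4693) = (2.9571, 17.8779)
End effector: (2.9571, 17.8779)

Answer: 2.9571 17.8779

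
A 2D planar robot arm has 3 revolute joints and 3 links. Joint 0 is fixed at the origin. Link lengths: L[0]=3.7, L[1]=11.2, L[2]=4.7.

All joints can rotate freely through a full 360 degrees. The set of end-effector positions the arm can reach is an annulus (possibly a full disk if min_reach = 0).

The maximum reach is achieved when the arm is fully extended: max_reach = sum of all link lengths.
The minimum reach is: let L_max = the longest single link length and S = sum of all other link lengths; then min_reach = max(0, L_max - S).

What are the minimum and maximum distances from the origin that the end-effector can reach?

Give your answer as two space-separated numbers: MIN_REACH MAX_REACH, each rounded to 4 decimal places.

Link lengths: [3.7, 11.2, 4.7]
max_reach = 3.7 + 11.2 + 4.7 = 19.6
L_max = max([3.7, 11.2, 4.7]) = 11.2
S (sum of others) = 19.6 - 11.2 = 8.4
min_reach = max(0, 11.2 - 8.4) = max(0, 2.8) = 2.8

Answer: 2.8000 19.6000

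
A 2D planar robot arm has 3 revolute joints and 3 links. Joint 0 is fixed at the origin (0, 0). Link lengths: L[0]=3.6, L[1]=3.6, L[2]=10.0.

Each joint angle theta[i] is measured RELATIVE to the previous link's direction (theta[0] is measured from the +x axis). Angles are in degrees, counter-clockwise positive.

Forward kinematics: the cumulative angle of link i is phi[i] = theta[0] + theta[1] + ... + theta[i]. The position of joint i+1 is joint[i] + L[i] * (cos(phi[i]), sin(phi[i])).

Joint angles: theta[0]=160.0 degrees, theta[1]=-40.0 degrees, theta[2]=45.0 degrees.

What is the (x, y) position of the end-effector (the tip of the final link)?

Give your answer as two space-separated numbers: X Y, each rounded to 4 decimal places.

Answer: -14.8422 6.9372

Derivation:
joint[0] = (0.0000, 0.0000)  (base)
link 0: phi[0] = 160 = 160 deg
  cos(160 deg) = -0.9397, sin(160 deg) = 0.3420
  joint[1] = (0.0000, 0.0000) + 3.6 * (-0.9397, 0.3420) = (0.0000 + -3.3829, 0.0000 + 1.2313) = (-3.3829, 1.2313)
link 1: phi[1] = 160 + -40 = 120 deg
  cos(120 deg) = -0.5000, sin(120 deg) = 0.8660
  joint[2] = (-3.3829, 1.2313) + 3.6 * (-0.5000, 0.8660) = (-3.3829 + -1.8000, 1.2313 + 3.1177) = (-5.1829, 4.3490)
link 2: phi[2] = 160 + -40 + 45 = 165 deg
  cos(165 deg) = -0.9659, sin(165 deg) = 0.2588
  joint[3] = (-5.1829, 4.3490) + 10 * (-0.9659, 0.2588) = (-5.1829 + -9.6593, 4.3490 + 2.5882) = (-14.8422, 6.9372)
End effector: (-14.8422, 6.9372)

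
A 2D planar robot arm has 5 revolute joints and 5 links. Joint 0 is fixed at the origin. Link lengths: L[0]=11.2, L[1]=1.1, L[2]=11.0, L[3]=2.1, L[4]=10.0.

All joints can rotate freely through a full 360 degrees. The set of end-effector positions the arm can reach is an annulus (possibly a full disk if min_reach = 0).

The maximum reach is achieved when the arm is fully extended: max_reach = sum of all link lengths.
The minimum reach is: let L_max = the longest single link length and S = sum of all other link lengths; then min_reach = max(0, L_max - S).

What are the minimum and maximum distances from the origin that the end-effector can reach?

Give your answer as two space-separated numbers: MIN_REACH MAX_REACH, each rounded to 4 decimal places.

Link lengths: [11.2, 1.1, 11.0, 2.1, 10.0]
max_reach = 11.2 + 1.1 + 11 + 2.1 + 10 = 35.4
L_max = max([11.2, 1.1, 11.0, 2.1, 10.0]) = 11.2
S (sum of others) = 35.4 - 11.2 = 24.2
min_reach = max(0, 11.2 - 24.2) = max(0, -13) = 0

Answer: 0.0000 35.4000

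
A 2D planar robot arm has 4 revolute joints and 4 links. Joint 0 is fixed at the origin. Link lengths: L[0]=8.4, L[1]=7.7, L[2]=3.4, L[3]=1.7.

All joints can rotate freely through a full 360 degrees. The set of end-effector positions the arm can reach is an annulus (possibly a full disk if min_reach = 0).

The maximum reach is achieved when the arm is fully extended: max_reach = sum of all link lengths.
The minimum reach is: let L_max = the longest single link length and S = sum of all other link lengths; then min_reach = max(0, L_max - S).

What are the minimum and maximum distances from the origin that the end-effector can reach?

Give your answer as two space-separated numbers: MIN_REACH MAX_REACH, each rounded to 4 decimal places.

Answer: 0.0000 21.2000

Derivation:
Link lengths: [8.4, 7.7, 3.4, 1.7]
max_reach = 8.4 + 7.7 + 3.4 + 1.7 = 21.2
L_max = max([8.4, 7.7, 3.4, 1.7]) = 8.4
S (sum of others) = 21.2 - 8.4 = 12.8
min_reach = max(0, 8.4 - 12.8) = max(0, -4.4) = 0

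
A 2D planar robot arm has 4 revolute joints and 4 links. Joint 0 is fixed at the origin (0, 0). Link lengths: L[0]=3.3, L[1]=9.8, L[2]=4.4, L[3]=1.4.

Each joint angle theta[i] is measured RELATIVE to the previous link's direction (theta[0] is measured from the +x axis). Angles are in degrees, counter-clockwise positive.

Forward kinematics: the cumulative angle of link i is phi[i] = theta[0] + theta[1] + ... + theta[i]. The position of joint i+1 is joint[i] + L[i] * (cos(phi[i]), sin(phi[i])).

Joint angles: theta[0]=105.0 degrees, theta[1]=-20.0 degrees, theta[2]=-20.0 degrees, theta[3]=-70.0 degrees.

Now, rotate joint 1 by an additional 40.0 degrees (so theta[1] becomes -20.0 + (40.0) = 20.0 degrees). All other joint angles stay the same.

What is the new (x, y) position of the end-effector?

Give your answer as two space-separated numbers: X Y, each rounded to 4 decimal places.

Answer: -6.4671 16.2683

Derivation:
joint[0] = (0.0000, 0.0000)  (base)
link 0: phi[0] = 105 = 105 deg
  cos(105 deg) = -0.2588, sin(105 deg) = 0.9659
  joint[1] = (0.0000, 0.0000) + 3.3 * (-0.2588, 0.9659) = (0.0000 + -0.8541, 0.0000 + 3.1876) = (-0.8541, 3.1876)
link 1: phi[1] = 105 + 20 = 125 deg
  cos(125 deg) = -0.5736, sin(125 deg) = 0.8192
  joint[2] = (-0.8541, 3.1876) + 9.8 * (-0.5736, 0.8192) = (-0.8541 + -5.6210, 3.1876 + 8.0277) = (-6.4752, 11.2152)
link 2: phi[2] = 105 + 20 + -20 = 105 deg
  cos(105 deg) = -0.2588, sin(105 deg) = 0.9659
  joint[3] = (-6.4752, 11.2152) + 4.4 * (-0.2588, 0.9659) = (-6.4752 + -1.1388, 11.2152 + 4.2501) = (-7.6140, 15.4653)
link 3: phi[3] = 105 + 20 + -20 + -70 = 35 deg
  cos(35 deg) = 0.8192, sin(35 deg) = 0.5736
  joint[4] = (-7.6140, 15.4653) + 1.4 * (0.8192, 0.5736) = (-7.6140 + 1.1468, 15.4653 + 0.8030) = (-6.4671, 16.2683)
End effector: (-6.4671, 16.2683)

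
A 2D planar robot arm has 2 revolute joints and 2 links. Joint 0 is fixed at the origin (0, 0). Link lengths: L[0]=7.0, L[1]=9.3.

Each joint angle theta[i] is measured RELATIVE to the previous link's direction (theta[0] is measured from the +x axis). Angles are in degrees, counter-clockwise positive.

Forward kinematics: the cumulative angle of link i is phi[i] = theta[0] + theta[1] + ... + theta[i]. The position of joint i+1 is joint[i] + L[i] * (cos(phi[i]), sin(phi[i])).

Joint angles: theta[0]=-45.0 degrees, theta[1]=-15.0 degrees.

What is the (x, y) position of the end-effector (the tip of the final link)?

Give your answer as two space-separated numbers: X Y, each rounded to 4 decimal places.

Answer: 9.5997 -13.0038

Derivation:
joint[0] = (0.0000, 0.0000)  (base)
link 0: phi[0] = -45 = -45 deg
  cos(-45 deg) = 0.7071, sin(-45 deg) = -0.7071
  joint[1] = (0.0000, 0.0000) + 7 * (0.7071, -0.7071) = (0.0000 + 4.9497, 0.0000 + -4.9497) = (4.9497, -4.9497)
link 1: phi[1] = -45 + -15 = -60 deg
  cos(-60 deg) = 0.5000, sin(-60 deg) = -0.8660
  joint[2] = (4.9497, -4.9497) + 9.3 * (0.5000, -0.8660) = (4.9497 + 4.6500, -4.9497 + -8.0540) = (9.5997, -13.0038)
End effector: (9.5997, -13.0038)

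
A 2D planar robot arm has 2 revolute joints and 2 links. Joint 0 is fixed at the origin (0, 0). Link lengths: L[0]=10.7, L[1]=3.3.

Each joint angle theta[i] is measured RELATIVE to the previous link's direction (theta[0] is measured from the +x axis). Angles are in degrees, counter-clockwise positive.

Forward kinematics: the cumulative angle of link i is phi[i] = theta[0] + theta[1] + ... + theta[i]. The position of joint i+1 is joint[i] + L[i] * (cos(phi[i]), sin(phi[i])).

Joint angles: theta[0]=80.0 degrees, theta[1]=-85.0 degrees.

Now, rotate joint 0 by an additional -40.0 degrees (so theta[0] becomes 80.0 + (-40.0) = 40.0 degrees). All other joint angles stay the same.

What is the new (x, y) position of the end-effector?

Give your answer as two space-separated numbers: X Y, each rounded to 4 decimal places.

joint[0] = (0.0000, 0.0000)  (base)
link 0: phi[0] = 40 = 40 deg
  cos(40 deg) = 0.7660, sin(40 deg) = 0.6428
  joint[1] = (0.0000, 0.0000) + 10.7 * (0.7660, 0.6428) = (0.0000 + 8.1967, 0.0000 + 6.8778) = (8.1967, 6.8778)
link 1: phi[1] = 40 + -85 = -45 deg
  cos(-45 deg) = 0.7071, sin(-45 deg) = -0.7071
  joint[2] = (8.1967, 6.8778) + 3.3 * (0.7071, -0.7071) = (8.1967 + 2.3335, 6.8778 + -2.3335) = (10.5301, 4.5444)
End effector: (10.5301, 4.5444)

Answer: 10.5301 4.5444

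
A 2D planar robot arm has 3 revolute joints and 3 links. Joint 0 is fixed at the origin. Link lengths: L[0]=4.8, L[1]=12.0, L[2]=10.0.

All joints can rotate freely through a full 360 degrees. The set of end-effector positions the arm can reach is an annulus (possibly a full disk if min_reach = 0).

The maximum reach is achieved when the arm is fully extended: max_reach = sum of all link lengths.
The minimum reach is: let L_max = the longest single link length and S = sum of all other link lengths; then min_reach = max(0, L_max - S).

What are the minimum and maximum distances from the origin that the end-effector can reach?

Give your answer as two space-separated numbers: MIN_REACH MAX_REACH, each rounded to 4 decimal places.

Answer: 0.0000 26.8000

Derivation:
Link lengths: [4.8, 12.0, 10.0]
max_reach = 4.8 + 12 + 10 = 26.8
L_max = max([4.8, 12.0, 10.0]) = 12
S (sum of others) = 26.8 - 12 = 14.8
min_reach = max(0, 12 - 14.8) = max(0, -2.8) = 0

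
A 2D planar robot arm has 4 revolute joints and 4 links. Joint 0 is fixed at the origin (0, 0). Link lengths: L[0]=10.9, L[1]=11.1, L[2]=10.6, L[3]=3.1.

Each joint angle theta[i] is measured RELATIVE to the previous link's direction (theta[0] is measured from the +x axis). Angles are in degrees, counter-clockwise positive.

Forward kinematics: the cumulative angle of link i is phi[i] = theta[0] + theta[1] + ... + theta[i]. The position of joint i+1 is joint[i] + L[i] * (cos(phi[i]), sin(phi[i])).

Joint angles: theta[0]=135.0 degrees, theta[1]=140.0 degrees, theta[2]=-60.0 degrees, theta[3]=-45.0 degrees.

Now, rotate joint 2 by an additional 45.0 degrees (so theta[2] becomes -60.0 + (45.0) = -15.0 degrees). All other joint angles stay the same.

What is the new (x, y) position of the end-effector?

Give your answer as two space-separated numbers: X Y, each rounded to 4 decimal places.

Answer: -11.1201 -15.5673

Derivation:
joint[0] = (0.0000, 0.0000)  (base)
link 0: phi[0] = 135 = 135 deg
  cos(135 deg) = -0.7071, sin(135 deg) = 0.7071
  joint[1] = (0.0000, 0.0000) + 10.9 * (-0.7071, 0.7071) = (0.0000 + -7.7075, 0.0000 + 7.7075) = (-7.7075, 7.7075)
link 1: phi[1] = 135 + 140 = 275 deg
  cos(275 deg) = 0.0872, sin(275 deg) = -0.9962
  joint[2] = (-7.7075, 7.7075) + 11.1 * (0.0872, -0.9962) = (-7.7075 + 0.9674, 7.7075 + -11.0578) = (-6.7400, -3.3503)
link 2: phi[2] = 135 + 140 + -15 = 260 deg
  cos(260 deg) = -0.1736, sin(260 deg) = -0.9848
  joint[3] = (-6.7400, -3.3503) + 10.6 * (-0.1736, -0.9848) = (-6.7400 + -1.8407, -3.3503 + -10.4390) = (-8.5807, -13.7893)
link 3: phi[3] = 135 + 140 + -15 + -45 = 215 deg
  cos(215 deg) = -0.8192, sin(215 deg) = -0.5736
  joint[4] = (-8.5807, -13.7893) + 3.1 * (-0.8192, -0.5736) = (-8.5807 + -2.5394, -13.7893 + -1.7781) = (-11.1201, -15.5673)
End effector: (-11.1201, -15.5673)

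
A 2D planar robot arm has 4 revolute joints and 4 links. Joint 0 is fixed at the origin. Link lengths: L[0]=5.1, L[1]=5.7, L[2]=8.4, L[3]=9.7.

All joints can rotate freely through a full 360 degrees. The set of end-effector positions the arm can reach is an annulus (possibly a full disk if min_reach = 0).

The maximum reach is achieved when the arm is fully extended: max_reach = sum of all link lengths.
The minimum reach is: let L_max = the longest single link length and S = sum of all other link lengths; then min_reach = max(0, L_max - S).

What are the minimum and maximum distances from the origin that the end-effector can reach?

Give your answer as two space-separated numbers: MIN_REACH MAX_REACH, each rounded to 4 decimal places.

Answer: 0.0000 28.9000

Derivation:
Link lengths: [5.1, 5.7, 8.4, 9.7]
max_reach = 5.1 + 5.7 + 8.4 + 9.7 = 28.9
L_max = max([5.1, 5.7, 8.4, 9.7]) = 9.7
S (sum of others) = 28.9 - 9.7 = 19.2
min_reach = max(0, 9.7 - 19.2) = max(0, -9.5) = 0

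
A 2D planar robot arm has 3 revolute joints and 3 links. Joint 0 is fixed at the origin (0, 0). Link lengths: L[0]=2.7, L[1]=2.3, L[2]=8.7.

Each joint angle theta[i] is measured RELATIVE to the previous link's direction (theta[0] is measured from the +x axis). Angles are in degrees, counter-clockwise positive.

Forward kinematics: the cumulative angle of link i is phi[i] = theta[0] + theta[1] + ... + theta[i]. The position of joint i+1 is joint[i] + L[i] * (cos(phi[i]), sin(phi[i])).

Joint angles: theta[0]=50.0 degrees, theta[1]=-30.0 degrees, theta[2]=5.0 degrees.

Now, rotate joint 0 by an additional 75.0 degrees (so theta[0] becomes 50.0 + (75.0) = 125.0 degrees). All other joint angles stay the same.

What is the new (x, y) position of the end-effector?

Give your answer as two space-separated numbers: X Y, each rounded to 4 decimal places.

Answer: -3.2599 13.0708

Derivation:
joint[0] = (0.0000, 0.0000)  (base)
link 0: phi[0] = 125 = 125 deg
  cos(125 deg) = -0.5736, sin(125 deg) = 0.8192
  joint[1] = (0.0000, 0.0000) + 2.7 * (-0.5736, 0.8192) = (0.0000 + -1.5487, 0.0000 + 2.2117) = (-1.5487, 2.2117)
link 1: phi[1] = 125 + -30 = 95 deg
  cos(95 deg) = -0.0872, sin(95 deg) = 0.9962
  joint[2] = (-1.5487, 2.2117) + 2.3 * (-0.0872, 0.9962) = (-1.5487 + -0.2005, 2.2117 + 2.2912) = (-1.7491, 4.5030)
link 2: phi[2] = 125 + -30 + 5 = 100 deg
  cos(100 deg) = -0.1736, sin(100 deg) = 0.9848
  joint[3] = (-1.7491, 4.5030) + 8.7 * (-0.1736, 0.9848) = (-1.7491 + -1.5107, 4.5030 + 8.5678) = (-3.2599, 13.0708)
End effector: (-3.2599, 13.0708)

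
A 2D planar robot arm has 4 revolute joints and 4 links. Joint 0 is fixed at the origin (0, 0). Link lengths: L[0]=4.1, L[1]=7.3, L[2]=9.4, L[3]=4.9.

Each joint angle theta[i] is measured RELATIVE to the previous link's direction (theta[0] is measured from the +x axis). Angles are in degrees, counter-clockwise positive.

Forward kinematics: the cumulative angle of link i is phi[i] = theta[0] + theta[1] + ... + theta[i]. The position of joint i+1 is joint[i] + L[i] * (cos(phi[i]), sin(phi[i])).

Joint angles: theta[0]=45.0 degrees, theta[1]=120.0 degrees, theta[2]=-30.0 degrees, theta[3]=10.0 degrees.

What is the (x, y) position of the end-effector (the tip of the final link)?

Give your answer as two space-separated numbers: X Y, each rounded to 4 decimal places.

Answer: -14.8128 14.2458

Derivation:
joint[0] = (0.0000, 0.0000)  (base)
link 0: phi[0] = 45 = 45 deg
  cos(45 deg) = 0.7071, sin(45 deg) = 0.7071
  joint[1] = (0.0000, 0.0000) + 4.1 * (0.7071, 0.7071) = (0.0000 + 2.8991, 0.0000 + 2.8991) = (2.8991, 2.8991)
link 1: phi[1] = 45 + 120 = 165 deg
  cos(165 deg) = -0.9659, sin(165 deg) = 0.2588
  joint[2] = (2.8991, 2.8991) + 7.3 * (-0.9659, 0.2588) = (2.8991 + -7.0513, 2.8991 + 1.8894) = (-4.1521, 4.7885)
link 2: phi[2] = 45 + 120 + -30 = 135 deg
  cos(135 deg) = -0.7071, sin(135 deg) = 0.7071
  joint[3] = (-4.1521, 4.7885) + 9.4 * (-0.7071, 0.7071) = (-4.1521 + -6.6468, 4.7885 + 6.6468) = (-10.7989, 11.4353)
link 3: phi[3] = 45 + 120 + -30 + 10 = 145 deg
  cos(145 deg) = -0.8192, sin(145 deg) = 0.5736
  joint[4] = (-10.7989, 11.4353) + 4.9 * (-0.8192, 0.5736) = (-10.7989 + -4.0138, 11.4353 + 2.8105) = (-14.8128, 14.2458)
End effector: (-14.8128, 14.2458)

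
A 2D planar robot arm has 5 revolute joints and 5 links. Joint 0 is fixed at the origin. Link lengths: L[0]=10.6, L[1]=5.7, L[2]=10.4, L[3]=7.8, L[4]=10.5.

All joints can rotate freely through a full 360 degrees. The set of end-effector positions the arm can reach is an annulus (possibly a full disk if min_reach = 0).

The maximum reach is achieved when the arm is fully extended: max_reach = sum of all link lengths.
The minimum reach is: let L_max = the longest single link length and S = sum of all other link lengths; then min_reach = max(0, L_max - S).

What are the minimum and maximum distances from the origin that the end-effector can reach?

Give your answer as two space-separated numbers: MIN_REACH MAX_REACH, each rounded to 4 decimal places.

Link lengths: [10.6, 5.7, 10.4, 7.8, 10.5]
max_reach = 10.6 + 5.7 + 10.4 + 7.8 + 10.5 = 45
L_max = max([10.6, 5.7, 10.4, 7.8, 10.5]) = 10.6
S (sum of others) = 45 - 10.6 = 34.4
min_reach = max(0, 10.6 - 34.4) = max(0, -23.8) = 0

Answer: 0.0000 45.0000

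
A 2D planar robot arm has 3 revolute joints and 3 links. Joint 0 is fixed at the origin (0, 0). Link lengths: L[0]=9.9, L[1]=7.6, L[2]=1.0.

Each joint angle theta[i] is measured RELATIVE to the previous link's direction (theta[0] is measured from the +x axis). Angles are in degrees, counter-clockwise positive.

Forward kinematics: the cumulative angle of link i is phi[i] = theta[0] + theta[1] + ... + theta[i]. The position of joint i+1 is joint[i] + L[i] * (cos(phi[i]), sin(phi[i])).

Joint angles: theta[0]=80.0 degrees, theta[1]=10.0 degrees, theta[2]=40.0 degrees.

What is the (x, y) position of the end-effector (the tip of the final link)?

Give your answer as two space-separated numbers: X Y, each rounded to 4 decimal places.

joint[0] = (0.0000, 0.0000)  (base)
link 0: phi[0] = 80 = 80 deg
  cos(80 deg) = 0.1736, sin(80 deg) = 0.9848
  joint[1] = (0.0000, 0.0000) + 9.9 * (0.1736, 0.9848) = (0.0000 + 1.7191, 0.0000 + 9.7496) = (1.7191, 9.7496)
link 1: phi[1] = 80 + 10 = 90 deg
  cos(90 deg) = 0.0000, sin(90 deg) = 1.0000
  joint[2] = (1.7191, 9.7496) + 7.6 * (0.0000, 1.0000) = (1.7191 + 0.0000, 9.7496 + 7.6000) = (1.7191, 17.3496)
link 2: phi[2] = 80 + 10 + 40 = 130 deg
  cos(130 deg) = -0.6428, sin(130 deg) = 0.7660
  joint[3] = (1.7191, 17.3496) + 1 * (-0.6428, 0.7660) = (1.7191 + -0.6428, 17.3496 + 0.7660) = (1.0763, 18.1156)
End effector: (1.0763, 18.1156)

Answer: 1.0763 18.1156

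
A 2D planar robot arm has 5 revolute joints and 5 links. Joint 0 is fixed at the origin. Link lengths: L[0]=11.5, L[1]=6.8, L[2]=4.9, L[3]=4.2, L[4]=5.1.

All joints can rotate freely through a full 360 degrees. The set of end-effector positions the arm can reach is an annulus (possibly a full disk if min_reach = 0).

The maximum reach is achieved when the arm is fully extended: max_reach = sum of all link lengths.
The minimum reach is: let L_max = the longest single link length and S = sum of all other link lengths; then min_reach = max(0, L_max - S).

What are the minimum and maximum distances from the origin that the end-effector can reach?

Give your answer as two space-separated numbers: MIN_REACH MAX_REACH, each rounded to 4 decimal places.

Answer: 0.0000 32.5000

Derivation:
Link lengths: [11.5, 6.8, 4.9, 4.2, 5.1]
max_reach = 11.5 + 6.8 + 4.9 + 4.2 + 5.1 = 32.5
L_max = max([11.5, 6.8, 4.9, 4.2, 5.1]) = 11.5
S (sum of others) = 32.5 - 11.5 = 21
min_reach = max(0, 11.5 - 21) = max(0, -9.5) = 0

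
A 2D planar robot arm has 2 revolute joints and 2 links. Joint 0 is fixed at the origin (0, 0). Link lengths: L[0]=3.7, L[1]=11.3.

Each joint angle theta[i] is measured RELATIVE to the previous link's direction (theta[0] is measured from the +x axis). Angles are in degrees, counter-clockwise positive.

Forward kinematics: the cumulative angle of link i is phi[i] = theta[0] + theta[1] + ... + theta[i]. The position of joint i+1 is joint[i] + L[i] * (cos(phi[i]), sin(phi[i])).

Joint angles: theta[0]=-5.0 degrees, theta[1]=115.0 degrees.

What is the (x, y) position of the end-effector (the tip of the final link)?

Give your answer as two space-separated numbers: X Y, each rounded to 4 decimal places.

joint[0] = (0.0000, 0.0000)  (base)
link 0: phi[0] = -5 = -5 deg
  cos(-5 deg) = 0.9962, sin(-5 deg) = -0.0872
  joint[1] = (0.0000, 0.0000) + 3.7 * (0.9962, -0.0872) = (0.0000 + 3.6859, 0.0000 + -0.3225) = (3.6859, -0.3225)
link 1: phi[1] = -5 + 115 = 110 deg
  cos(110 deg) = -0.3420, sin(110 deg) = 0.9397
  joint[2] = (3.6859, -0.3225) + 11.3 * (-0.3420, 0.9397) = (3.6859 + -3.8648, -0.3225 + 10.6185) = (-0.1789, 10.2961)
End effector: (-0.1789, 10.2961)

Answer: -0.1789 10.2961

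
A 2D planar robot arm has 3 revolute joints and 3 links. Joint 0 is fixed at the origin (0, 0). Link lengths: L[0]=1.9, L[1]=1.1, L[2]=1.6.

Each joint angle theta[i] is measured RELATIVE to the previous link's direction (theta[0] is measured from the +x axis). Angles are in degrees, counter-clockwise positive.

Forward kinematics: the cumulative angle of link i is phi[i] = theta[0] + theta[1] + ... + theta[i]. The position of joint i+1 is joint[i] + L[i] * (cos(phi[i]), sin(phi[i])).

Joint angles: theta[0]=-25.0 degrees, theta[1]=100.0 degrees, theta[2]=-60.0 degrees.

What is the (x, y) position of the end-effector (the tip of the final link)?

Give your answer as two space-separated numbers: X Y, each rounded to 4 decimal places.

Answer: 3.5522 0.6737

Derivation:
joint[0] = (0.0000, 0.0000)  (base)
link 0: phi[0] = -25 = -25 deg
  cos(-25 deg) = 0.9063, sin(-25 deg) = -0.4226
  joint[1] = (0.0000, 0.0000) + 1.9 * (0.9063, -0.4226) = (0.0000 + 1.7220, 0.0000 + -0.8030) = (1.7220, -0.8030)
link 1: phi[1] = -25 + 100 = 75 deg
  cos(75 deg) = 0.2588, sin(75 deg) = 0.9659
  joint[2] = (1.7220, -0.8030) + 1.1 * (0.2588, 0.9659) = (1.7220 + 0.2847, -0.8030 + 1.0625) = (2.0067, 0.2595)
link 2: phi[2] = -25 + 100 + -60 = 15 deg
  cos(15 deg) = 0.9659, sin(15 deg) = 0.2588
  joint[3] = (2.0067, 0.2595) + 1.6 * (0.9659, 0.2588) = (2.0067 + 1.5455, 0.2595 + 0.4141) = (3.5522, 0.6737)
End effector: (3.5522, 0.6737)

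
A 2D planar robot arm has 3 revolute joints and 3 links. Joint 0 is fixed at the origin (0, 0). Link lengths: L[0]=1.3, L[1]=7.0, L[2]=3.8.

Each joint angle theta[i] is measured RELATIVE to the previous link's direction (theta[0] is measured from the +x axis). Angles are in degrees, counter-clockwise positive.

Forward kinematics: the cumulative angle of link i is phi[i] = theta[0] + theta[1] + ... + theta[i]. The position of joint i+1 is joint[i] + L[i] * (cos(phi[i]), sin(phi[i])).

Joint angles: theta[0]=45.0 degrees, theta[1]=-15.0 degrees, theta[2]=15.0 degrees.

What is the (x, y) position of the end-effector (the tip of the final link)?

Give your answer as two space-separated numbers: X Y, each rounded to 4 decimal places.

joint[0] = (0.0000, 0.0000)  (base)
link 0: phi[0] = 45 = 45 deg
  cos(45 deg) = 0.7071, sin(45 deg) = 0.7071
  joint[1] = (0.0000, 0.0000) + 1.3 * (0.7071, 0.7071) = (0.0000 + 0.9192, 0.0000 + 0.9192) = (0.9192, 0.9192)
link 1: phi[1] = 45 + -15 = 30 deg
  cos(30 deg) = 0.8660, sin(30 deg) = 0.5000
  joint[2] = (0.9192, 0.9192) + 7 * (0.8660, 0.5000) = (0.9192 + 6.0622, 0.9192 + 3.5000) = (6.9814, 4.4192)
link 2: phi[2] = 45 + -15 + 15 = 45 deg
  cos(45 deg) = 0.7071, sin(45 deg) = 0.7071
  joint[3] = (6.9814, 4.4192) + 3.8 * (0.7071, 0.7071) = (6.9814 + 2.6870, 4.4192 + 2.6870) = (9.6684, 7.1062)
End effector: (9.6684, 7.1062)

Answer: 9.6684 7.1062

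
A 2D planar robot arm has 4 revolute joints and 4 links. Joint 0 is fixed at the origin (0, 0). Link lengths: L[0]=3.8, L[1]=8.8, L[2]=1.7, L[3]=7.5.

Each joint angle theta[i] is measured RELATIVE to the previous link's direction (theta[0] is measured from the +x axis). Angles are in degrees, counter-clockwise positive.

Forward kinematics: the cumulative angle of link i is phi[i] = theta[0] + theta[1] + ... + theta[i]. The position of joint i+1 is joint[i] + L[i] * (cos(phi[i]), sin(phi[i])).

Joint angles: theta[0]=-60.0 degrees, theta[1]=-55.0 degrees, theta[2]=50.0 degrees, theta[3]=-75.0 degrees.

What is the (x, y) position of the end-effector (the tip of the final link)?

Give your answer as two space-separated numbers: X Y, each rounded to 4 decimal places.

joint[0] = (0.0000, 0.0000)  (base)
link 0: phi[0] = -60 = -60 deg
  cos(-60 deg) = 0.5000, sin(-60 deg) = -0.8660
  joint[1] = (0.0000, 0.0000) + 3.8 * (0.5000, -0.8660) = (0.0000 + 1.9000, 0.0000 + -3.2909) = (1.9000, -3.2909)
link 1: phi[1] = -60 + -55 = -115 deg
  cos(-115 deg) = -0.4226, sin(-115 deg) = -0.9063
  joint[2] = (1.9000, -3.2909) + 8.8 * (-0.4226, -0.9063) = (1.9000 + -3.7190, -3.2909 + -7.9755) = (-1.8190, -11.2664)
link 2: phi[2] = -60 + -55 + 50 = -65 deg
  cos(-65 deg) = 0.4226, sin(-65 deg) = -0.9063
  joint[3] = (-1.8190, -11.2664) + 1.7 * (0.4226, -0.9063) = (-1.8190 + 0.7185, -11.2664 + -1.5407) = (-1.1006, -12.8071)
link 3: phi[3] = -60 + -55 + 50 + -75 = -140 deg
  cos(-140 deg) = -0.7660, sin(-140 deg) = -0.6428
  joint[4] = (-1.1006, -12.8071) + 7.5 * (-0.7660, -0.6428) = (-1.1006 + -5.7453, -12.8071 + -4.8209) = (-6.8459, -17.6280)
End effector: (-6.8459, -17.6280)

Answer: -6.8459 -17.6280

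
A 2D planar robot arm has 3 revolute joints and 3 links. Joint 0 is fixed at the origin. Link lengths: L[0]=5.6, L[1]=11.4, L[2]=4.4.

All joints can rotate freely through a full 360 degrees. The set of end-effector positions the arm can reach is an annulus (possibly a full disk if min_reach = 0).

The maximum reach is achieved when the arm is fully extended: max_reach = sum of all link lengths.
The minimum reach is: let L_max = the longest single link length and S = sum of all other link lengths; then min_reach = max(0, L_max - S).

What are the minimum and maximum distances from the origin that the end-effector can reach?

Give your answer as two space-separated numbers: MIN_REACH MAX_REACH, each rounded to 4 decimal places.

Answer: 1.4000 21.4000

Derivation:
Link lengths: [5.6, 11.4, 4.4]
max_reach = 5.6 + 11.4 + 4.4 = 21.4
L_max = max([5.6, 11.4, 4.4]) = 11.4
S (sum of others) = 21.4 - 11.4 = 10
min_reach = max(0, 11.4 - 10) = max(0, 1.4) = 1.4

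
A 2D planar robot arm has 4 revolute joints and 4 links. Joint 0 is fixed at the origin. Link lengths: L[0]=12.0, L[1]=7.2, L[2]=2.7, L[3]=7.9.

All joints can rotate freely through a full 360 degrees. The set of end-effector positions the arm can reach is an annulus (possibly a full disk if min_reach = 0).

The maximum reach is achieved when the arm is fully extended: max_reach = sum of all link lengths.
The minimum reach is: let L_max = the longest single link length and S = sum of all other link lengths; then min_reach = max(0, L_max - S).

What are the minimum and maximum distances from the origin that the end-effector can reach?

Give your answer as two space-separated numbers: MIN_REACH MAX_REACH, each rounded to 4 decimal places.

Link lengths: [12.0, 7.2, 2.7, 7.9]
max_reach = 12 + 7.2 + 2.7 + 7.9 = 29.8
L_max = max([12.0, 7.2, 2.7, 7.9]) = 12
S (sum of others) = 29.8 - 12 = 17.8
min_reach = max(0, 12 - 17.8) = max(0, -5.8) = 0

Answer: 0.0000 29.8000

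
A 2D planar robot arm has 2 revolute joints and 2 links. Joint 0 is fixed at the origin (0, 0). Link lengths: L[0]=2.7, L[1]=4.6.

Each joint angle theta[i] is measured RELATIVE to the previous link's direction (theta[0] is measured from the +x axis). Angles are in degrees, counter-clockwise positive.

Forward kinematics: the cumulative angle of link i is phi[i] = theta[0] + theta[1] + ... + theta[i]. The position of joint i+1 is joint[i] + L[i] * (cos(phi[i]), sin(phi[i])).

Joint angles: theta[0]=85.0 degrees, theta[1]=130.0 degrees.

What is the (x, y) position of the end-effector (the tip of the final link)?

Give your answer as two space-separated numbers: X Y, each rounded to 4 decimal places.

Answer: -3.5328 0.0513

Derivation:
joint[0] = (0.0000, 0.0000)  (base)
link 0: phi[0] = 85 = 85 deg
  cos(85 deg) = 0.0872, sin(85 deg) = 0.9962
  joint[1] = (0.0000, 0.0000) + 2.7 * (0.0872, 0.9962) = (0.0000 + 0.2353, 0.0000 + 2.6897) = (0.2353, 2.6897)
link 1: phi[1] = 85 + 130 = 215 deg
  cos(215 deg) = -0.8192, sin(215 deg) = -0.5736
  joint[2] = (0.2353, 2.6897) + 4.6 * (-0.8192, -0.5736) = (0.2353 + -3.7681, 2.6897 + -2.6385) = (-3.5328, 0.0513)
End effector: (-3.5328, 0.0513)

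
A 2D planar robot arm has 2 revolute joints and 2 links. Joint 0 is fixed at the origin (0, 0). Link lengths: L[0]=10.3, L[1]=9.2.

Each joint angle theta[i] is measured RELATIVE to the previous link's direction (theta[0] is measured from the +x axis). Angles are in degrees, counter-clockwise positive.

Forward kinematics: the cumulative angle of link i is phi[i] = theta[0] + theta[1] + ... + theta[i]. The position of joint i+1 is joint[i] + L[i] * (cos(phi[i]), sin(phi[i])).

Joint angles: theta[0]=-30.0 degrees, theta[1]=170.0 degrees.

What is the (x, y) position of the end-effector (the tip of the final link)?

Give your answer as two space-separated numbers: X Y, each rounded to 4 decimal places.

Answer: 1.8725 0.7636

Derivation:
joint[0] = (0.0000, 0.0000)  (base)
link 0: phi[0] = -30 = -30 deg
  cos(-30 deg) = 0.8660, sin(-30 deg) = -0.5000
  joint[1] = (0.0000, 0.0000) + 10.3 * (0.8660, -0.5000) = (0.0000 + 8.9201, 0.0000 + -5.1500) = (8.9201, -5.1500)
link 1: phi[1] = -30 + 170 = 140 deg
  cos(140 deg) = -0.7660, sin(140 deg) = 0.6428
  joint[2] = (8.9201, -5.1500) + 9.2 * (-0.7660, 0.6428) = (8.9201 + -7.0476, -5.1500 + 5.9136) = (1.8725, 0.7636)
End effector: (1.8725, 0.7636)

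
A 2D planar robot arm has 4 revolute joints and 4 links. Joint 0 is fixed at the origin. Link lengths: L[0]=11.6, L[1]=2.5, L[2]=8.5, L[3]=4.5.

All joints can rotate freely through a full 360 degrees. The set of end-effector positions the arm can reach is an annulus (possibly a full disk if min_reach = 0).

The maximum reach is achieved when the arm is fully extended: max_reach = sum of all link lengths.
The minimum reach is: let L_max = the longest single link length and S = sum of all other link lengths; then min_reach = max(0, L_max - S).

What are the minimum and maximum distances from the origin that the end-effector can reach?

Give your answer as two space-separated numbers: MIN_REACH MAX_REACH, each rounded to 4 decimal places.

Answer: 0.0000 27.1000

Derivation:
Link lengths: [11.6, 2.5, 8.5, 4.5]
max_reach = 11.6 + 2.5 + 8.5 + 4.5 = 27.1
L_max = max([11.6, 2.5, 8.5, 4.5]) = 11.6
S (sum of others) = 27.1 - 11.6 = 15.5
min_reach = max(0, 11.6 - 15.5) = max(0, -3.9) = 0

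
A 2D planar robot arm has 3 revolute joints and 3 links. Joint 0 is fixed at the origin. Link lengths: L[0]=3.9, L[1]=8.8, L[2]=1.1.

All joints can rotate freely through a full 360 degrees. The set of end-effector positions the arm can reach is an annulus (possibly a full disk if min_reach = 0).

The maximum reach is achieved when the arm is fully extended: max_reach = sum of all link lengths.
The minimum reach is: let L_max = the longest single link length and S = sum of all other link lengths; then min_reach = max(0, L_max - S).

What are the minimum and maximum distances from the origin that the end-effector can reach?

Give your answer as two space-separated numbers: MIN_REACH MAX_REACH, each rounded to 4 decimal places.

Link lengths: [3.9, 8.8, 1.1]
max_reach = 3.9 + 8.8 + 1.1 = 13.8
L_max = max([3.9, 8.8, 1.1]) = 8.8
S (sum of others) = 13.8 - 8.8 = 5
min_reach = max(0, 8.8 - 5) = max(0, 3.8) = 3.8

Answer: 3.8000 13.8000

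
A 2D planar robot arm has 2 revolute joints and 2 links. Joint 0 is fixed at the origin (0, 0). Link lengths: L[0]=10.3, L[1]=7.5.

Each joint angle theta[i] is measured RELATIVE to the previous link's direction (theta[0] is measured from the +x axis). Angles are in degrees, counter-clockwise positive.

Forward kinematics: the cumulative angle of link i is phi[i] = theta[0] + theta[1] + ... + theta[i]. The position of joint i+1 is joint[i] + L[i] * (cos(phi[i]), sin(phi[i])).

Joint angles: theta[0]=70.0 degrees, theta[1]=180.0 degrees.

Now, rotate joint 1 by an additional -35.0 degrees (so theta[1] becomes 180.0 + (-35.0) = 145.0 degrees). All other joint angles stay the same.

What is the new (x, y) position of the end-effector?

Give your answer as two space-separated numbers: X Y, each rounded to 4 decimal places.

Answer: -2.6208 5.3770

Derivation:
joint[0] = (0.0000, 0.0000)  (base)
link 0: phi[0] = 70 = 70 deg
  cos(70 deg) = 0.3420, sin(70 deg) = 0.9397
  joint[1] = (0.0000, 0.0000) + 10.3 * (0.3420, 0.9397) = (0.0000 + 3.5228, 0.0000 + 9.6788) = (3.5228, 9.6788)
link 1: phi[1] = 70 + 145 = 215 deg
  cos(215 deg) = -0.8192, sin(215 deg) = -0.5736
  joint[2] = (3.5228, 9.6788) + 7.5 * (-0.8192, -0.5736) = (3.5228 + -6.1436, 9.6788 + -4.3018) = (-2.6208, 5.3770)
End effector: (-2.6208, 5.3770)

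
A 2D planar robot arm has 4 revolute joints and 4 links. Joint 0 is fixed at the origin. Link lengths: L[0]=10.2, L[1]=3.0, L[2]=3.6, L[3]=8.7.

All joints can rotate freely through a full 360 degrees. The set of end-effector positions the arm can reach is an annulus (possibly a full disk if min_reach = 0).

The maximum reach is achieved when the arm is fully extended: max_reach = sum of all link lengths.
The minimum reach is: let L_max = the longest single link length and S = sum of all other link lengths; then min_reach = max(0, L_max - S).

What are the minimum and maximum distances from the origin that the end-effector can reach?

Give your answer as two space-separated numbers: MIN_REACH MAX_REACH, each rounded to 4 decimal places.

Link lengths: [10.2, 3.0, 3.6, 8.7]
max_reach = 10.2 + 3 + 3.6 + 8.7 = 25.5
L_max = max([10.2, 3.0, 3.6, 8.7]) = 10.2
S (sum of others) = 25.5 - 10.2 = 15.3
min_reach = max(0, 10.2 - 15.3) = max(0, -5.1) = 0

Answer: 0.0000 25.5000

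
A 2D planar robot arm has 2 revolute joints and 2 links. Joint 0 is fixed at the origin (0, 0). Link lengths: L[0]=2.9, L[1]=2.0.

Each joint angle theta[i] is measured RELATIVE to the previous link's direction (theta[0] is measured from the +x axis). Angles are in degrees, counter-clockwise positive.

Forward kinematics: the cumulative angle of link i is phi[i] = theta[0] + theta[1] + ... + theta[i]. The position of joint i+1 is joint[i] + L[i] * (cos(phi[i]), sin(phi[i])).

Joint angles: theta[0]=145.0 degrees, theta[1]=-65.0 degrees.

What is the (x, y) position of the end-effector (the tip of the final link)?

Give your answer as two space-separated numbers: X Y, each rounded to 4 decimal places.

joint[0] = (0.0000, 0.0000)  (base)
link 0: phi[0] = 145 = 145 deg
  cos(145 deg) = -0.8192, sin(145 deg) = 0.5736
  joint[1] = (0.0000, 0.0000) + 2.9 * (-0.8192, 0.5736) = (0.0000 + -2.3755, 0.0000 + 1.6634) = (-2.3755, 1.6634)
link 1: phi[1] = 145 + -65 = 80 deg
  cos(80 deg) = 0.1736, sin(80 deg) = 0.9848
  joint[2] = (-2.3755, 1.6634) + 2 * (0.1736, 0.9848) = (-2.3755 + 0.3473, 1.6634 + 1.9696) = (-2.0282, 3.6330)
End effector: (-2.0282, 3.6330)

Answer: -2.0282 3.6330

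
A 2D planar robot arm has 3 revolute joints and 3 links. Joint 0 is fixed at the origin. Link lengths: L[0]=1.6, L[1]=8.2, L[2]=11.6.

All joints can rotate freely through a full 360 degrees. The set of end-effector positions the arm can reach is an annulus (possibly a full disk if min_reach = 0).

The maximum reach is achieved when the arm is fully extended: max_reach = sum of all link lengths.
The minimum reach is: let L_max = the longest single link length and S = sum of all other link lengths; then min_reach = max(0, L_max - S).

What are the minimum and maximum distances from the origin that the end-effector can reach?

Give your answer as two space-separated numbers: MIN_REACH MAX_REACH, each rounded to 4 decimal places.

Link lengths: [1.6, 8.2, 11.6]
max_reach = 1.6 + 8.2 + 11.6 = 21.4
L_max = max([1.6, 8.2, 11.6]) = 11.6
S (sum of others) = 21.4 - 11.6 = 9.8
min_reach = max(0, 11.6 - 9.8) = max(0, 1.8) = 1.8

Answer: 1.8000 21.4000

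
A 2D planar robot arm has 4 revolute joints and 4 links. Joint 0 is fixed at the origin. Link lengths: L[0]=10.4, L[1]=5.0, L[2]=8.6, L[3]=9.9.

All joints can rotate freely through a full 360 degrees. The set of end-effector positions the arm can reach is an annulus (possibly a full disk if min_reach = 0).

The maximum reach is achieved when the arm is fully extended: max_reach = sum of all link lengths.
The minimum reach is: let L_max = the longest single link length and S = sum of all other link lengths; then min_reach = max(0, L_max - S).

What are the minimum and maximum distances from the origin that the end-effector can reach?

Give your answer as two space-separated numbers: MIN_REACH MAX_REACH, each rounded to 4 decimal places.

Answer: 0.0000 33.9000

Derivation:
Link lengths: [10.4, 5.0, 8.6, 9.9]
max_reach = 10.4 + 5 + 8.6 + 9.9 = 33.9
L_max = max([10.4, 5.0, 8.6, 9.9]) = 10.4
S (sum of others) = 33.9 - 10.4 = 23.5
min_reach = max(0, 10.4 - 23.5) = max(0, -13.1) = 0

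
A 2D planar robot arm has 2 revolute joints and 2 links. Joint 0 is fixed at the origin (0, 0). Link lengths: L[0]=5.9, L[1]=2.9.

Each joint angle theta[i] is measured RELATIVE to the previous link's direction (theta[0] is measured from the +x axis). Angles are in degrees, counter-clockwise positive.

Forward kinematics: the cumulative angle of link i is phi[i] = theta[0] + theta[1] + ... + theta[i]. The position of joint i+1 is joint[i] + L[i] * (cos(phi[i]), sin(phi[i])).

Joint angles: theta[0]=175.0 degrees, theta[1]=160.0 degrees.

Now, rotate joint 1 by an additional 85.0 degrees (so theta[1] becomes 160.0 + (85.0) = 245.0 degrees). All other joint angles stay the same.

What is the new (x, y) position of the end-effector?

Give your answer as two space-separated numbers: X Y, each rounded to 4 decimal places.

joint[0] = (0.0000, 0.0000)  (base)
link 0: phi[0] = 175 = 175 deg
  cos(175 deg) = -0.9962, sin(175 deg) = 0.0872
  joint[1] = (0.0000, 0.0000) + 5.9 * (-0.9962, 0.0872) = (0.0000 + -5.8775, 0.0000 + 0.5142) = (-5.8775, 0.5142)
link 1: phi[1] = 175 + 245 = 420 deg
  cos(420 deg) = 0.5000, sin(420 deg) = 0.8660
  joint[2] = (-5.8775, 0.5142) + 2.9 * (0.5000, 0.8660) = (-5.8775 + 1.4500, 0.5142 + 2.5115) = (-4.4275, 3.0257)
End effector: (-4.4275, 3.0257)

Answer: -4.4275 3.0257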